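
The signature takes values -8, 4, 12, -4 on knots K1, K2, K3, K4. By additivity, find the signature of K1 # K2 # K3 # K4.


The signature is additive under connected sum.
signature(K1 # K2 # K3 # K4) = (-8) + (4) + (12) + (-4)
= 4

4


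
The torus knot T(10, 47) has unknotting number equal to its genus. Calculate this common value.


For a torus knot T(p,q), both the unknotting number and genus equal (p-1)(q-1)/2.
= (10-1)(47-1)/2
= 9*46/2
= 414/2 = 207

207


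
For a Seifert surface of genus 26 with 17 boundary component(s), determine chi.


chi = 2 - 2g - b
= 2 - 2*26 - 17
= 2 - 52 - 17 = -67

-67


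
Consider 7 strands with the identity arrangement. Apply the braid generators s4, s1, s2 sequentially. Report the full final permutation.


Starting with identity [1, 2, 3, 4, 5, 6, 7].
Apply generators in sequence:
  After s4: [1, 2, 3, 5, 4, 6, 7]
  After s1: [2, 1, 3, 5, 4, 6, 7]
  After s2: [2, 3, 1, 5, 4, 6, 7]
Final permutation: [2, 3, 1, 5, 4, 6, 7]

[2, 3, 1, 5, 4, 6, 7]


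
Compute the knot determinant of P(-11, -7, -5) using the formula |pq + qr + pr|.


Step 1: Compute pq + qr + pr.
pq = (-11)*(-7) = 77
qr = (-7)*(-5) = 35
pr = (-11)*(-5) = 55
pq + qr + pr = 77 + 35 + 55 = 167
Step 2: Take absolute value.
det(P(-11,-7,-5)) = |167| = 167

167


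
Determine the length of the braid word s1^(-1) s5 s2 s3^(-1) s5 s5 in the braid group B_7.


The word length counts the number of generators (including inverses).
Listing each generator: s1^(-1), s5, s2, s3^(-1), s5, s5
There are 6 generators in this braid word.

6


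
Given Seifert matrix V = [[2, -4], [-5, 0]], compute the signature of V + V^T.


Step 1: V + V^T = [[4, -9], [-9, 0]]
Step 2: trace = 4, det = -81
Step 3: Discriminant = 4^2 - 4*(-81) = 340
Step 4: Eigenvalues: 11.2195, -7.21954
Step 5: Signature = (# positive eigenvalues) - (# negative eigenvalues) = 0

0


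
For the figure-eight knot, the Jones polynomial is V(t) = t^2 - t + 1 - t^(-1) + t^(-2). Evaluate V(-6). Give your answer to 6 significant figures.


Substituting t = -6 into V(t) = t^2 - t + 1 - t^(-1) + t^(-2):
  (+)t^(2) = 36
  (-)t^(1) = 6
  (+)t^(0) = 1
  (-)t^(-1) = 0.166667
  (+)t^(-2) = 0.0277778
Sum = (36) + (6) + (1) + (0.166667) + (0.0277778)
= 43.19444444
Rounded to 6 significant figures: 43.1944

43.1944


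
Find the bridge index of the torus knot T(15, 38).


The bridge number of T(p,q) is min(p,q).
min(15, 38) = 15

15


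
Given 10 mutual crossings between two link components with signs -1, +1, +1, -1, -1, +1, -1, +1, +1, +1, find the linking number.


Step 1: Count positive crossings: 6
Step 2: Count negative crossings: 4
Step 3: Sum of signs = 6 - 4 = 2
Step 4: Linking number = sum/2 = 2/2 = 1

1


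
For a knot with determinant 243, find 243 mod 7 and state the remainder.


Step 1: A knot is p-colorable if and only if p divides its determinant.
Step 2: Compute 243 mod 7.
243 = 34 * 7 + 5
Step 3: 243 mod 7 = 5
Step 4: The knot is 7-colorable: no

5


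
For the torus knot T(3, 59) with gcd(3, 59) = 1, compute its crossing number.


For a torus knot T(p, q) with gcd(p,q)=1,
the crossing number is min(p*(q-1), q*(p-1)).
p*(q-1) = 3*58 = 174
q*(p-1) = 59*2 = 118
min(174, 118) = 118

118


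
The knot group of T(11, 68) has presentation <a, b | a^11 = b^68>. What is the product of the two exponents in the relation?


The relation is a^11 = b^68.
Product of exponents = 11 * 68
= 748

748


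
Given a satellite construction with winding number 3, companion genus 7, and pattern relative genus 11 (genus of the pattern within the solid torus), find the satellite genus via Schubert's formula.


Schubert: g(satellite) = g_rel(pattern) + |winding| * g(companion),
where g_rel(pattern) is the genus of the pattern relative to the solid torus.
= 11 + 3 * 7
= 11 + 21 = 32

32


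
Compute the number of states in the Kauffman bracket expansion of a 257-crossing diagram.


Each crossing contributes 2 choices (A-smoothing or B-smoothing).
Total states = 2^257 = 231584178474632390847141970017375815706539969331281128078915168015826259279872

231584178474632390847141970017375815706539969331281128078915168015826259279872


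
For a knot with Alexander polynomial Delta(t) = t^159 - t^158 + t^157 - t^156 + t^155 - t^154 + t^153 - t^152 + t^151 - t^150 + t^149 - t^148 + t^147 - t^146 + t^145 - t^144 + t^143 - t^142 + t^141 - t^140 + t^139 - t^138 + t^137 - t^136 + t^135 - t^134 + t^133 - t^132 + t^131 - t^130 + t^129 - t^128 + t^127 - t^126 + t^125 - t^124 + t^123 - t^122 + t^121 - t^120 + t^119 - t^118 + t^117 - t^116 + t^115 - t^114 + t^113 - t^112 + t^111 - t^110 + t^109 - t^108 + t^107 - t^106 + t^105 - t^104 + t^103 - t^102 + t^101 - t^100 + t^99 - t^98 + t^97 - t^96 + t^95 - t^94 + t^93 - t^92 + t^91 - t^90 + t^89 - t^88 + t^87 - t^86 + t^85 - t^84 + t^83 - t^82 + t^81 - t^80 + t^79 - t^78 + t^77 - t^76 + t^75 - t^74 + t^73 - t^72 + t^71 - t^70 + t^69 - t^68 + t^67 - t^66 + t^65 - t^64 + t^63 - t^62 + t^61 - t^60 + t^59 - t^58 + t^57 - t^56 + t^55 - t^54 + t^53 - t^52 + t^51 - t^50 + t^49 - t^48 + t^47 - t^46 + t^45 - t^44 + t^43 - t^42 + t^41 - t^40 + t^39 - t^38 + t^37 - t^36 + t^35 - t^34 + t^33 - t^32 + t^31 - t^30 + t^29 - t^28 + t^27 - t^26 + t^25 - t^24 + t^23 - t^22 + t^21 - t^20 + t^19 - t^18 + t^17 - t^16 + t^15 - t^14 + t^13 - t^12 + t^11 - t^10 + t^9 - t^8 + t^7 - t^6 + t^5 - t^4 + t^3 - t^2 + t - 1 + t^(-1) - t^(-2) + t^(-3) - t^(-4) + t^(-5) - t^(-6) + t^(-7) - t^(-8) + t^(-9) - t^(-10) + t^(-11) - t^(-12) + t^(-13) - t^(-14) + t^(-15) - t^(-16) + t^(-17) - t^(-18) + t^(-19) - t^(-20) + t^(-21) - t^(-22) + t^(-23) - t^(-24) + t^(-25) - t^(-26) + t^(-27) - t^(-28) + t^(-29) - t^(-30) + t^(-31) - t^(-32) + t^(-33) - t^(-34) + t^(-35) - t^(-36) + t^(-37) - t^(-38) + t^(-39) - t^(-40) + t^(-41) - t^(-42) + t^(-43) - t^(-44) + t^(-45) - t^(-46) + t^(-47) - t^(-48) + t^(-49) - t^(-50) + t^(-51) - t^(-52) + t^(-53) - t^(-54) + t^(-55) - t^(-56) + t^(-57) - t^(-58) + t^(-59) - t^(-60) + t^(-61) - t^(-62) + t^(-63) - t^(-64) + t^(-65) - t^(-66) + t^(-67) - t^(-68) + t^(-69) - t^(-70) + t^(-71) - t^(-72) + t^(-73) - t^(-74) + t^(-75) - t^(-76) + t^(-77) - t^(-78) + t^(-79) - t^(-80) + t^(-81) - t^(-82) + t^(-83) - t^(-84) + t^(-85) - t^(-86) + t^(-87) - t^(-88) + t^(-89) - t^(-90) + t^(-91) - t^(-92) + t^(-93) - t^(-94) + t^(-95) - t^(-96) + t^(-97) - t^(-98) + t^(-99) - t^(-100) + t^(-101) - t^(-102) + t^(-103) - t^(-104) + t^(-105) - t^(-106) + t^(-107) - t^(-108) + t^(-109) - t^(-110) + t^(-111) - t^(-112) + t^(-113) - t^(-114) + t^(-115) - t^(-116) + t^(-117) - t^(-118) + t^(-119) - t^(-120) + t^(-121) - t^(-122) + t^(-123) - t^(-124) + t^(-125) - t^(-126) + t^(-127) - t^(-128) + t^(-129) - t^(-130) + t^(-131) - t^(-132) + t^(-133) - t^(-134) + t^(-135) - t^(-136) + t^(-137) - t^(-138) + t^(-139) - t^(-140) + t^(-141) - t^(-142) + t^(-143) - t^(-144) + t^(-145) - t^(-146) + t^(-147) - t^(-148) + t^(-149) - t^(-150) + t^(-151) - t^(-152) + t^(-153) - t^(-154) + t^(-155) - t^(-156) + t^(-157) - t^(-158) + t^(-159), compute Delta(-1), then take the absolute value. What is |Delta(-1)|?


Step 1: The polynomial has 319 terms with alternating signs, exponents from 159 down to -159.
Step 2: Substitute t = -1. The i-th term has coefficient (-1)^i and exponent (m-i),
  so its value is (-1)^i * (-1)^(m-i) = (-1)^m = -1 for every i.
Step 3: All 319 terms equal -1, so Delta(-1) = 319 * (-1) = -319
Step 4: |Delta(-1)| = 319

319


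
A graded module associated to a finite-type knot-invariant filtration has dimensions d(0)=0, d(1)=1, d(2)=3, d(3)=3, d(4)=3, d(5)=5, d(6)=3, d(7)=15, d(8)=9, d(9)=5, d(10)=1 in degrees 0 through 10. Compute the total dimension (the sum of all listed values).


Total dimension = d(0) + d(1) + ... + d(10)
= 0 + 1 + 3 + 3 + 3 + 5 + 3 + 15 + 9 + 5 + 1
= 48

48


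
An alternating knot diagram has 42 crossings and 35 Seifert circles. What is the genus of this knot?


For alternating knots, g = (c - s + 1)/2.
= (42 - 35 + 1)/2
= 8/2 = 4

4


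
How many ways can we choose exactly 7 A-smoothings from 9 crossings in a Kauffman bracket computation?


We choose which 7 of 9 crossings get A-smoothings.
C(9, 7) = 9! / (7! * 2!)
= 36

36


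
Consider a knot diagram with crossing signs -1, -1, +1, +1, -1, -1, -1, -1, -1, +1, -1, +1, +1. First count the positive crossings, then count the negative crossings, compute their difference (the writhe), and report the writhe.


Step 1: Count positive crossings (+1).
Positive crossings: 5
Step 2: Count negative crossings (-1).
Negative crossings: 8
Step 3: Writhe = (positive) - (negative)
w = 5 - 8 = -3
Step 4: |w| = 3, and w is negative

-3


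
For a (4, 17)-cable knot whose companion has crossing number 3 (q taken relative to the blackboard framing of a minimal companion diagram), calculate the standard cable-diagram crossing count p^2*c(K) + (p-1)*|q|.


Step 1: Each of the c(K) crossings of the companion diagram becomes p*p = p^2 crossings among the p parallel strands, and each of the |q| twists s_1 s_2 ... s_(p-1) adds (p-1) crossings.
  Crossings = p^2 * c(K) + (p-1)*|q|
Step 2: = 4^2 * 3 + (4-1)*17
Step 3: = 16*3 + 3*17
Step 4: = 48 + 51 = 99

99


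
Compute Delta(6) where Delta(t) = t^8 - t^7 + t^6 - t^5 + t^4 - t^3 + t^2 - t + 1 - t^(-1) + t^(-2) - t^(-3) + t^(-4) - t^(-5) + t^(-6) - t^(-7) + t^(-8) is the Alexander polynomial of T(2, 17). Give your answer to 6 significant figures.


Substituting t = 6 into Delta(t) = t^8 - t^7 + t^6 - t^5 + t^4 - t^3 + t^2 - t + 1 - t^(-1) + t^(-2) - t^(-3) + t^(-4) - t^(-5) + t^(-6) - t^(-7) + t^(-8):
Term values: (1679616) + (-279936) + (46656) + (-7776) + (1296) + (-216) + (36) + (-6) + (1) + (-0.166667) + (0.0277778) + (-0.00462963) + (0.000771605) + (-0.000128601) + (2.14335e-05) + (-3.57225e-06) + (5.95374e-07)
Sum = 1439670.857
Rounded to 6 significant figures: 1.43967e+06

1.43967e+06


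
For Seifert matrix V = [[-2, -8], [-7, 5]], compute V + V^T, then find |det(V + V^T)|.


Step 1: Form V + V^T where V = [[-2, -8], [-7, 5]]
  V^T = [[-2, -7], [-8, 5]]
  V + V^T = [[-4, -15], [-15, 10]]
Step 2: det(V + V^T) = (-4)*10 - (-15)*(-15)
  = -40 - 225 = -265
Step 3: Knot determinant = |det(V + V^T)| = |-265| = 265

265


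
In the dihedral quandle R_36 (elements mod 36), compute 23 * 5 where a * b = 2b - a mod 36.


23 * 5 = 2*5 - 23 mod 36
= 10 - 23 mod 36
= -13 mod 36 = 23

23


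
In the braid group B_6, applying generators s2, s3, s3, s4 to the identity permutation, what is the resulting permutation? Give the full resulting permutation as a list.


Starting with identity [1, 2, 3, 4, 5, 6].
Apply generators in sequence:
  After s2: [1, 3, 2, 4, 5, 6]
  After s3: [1, 3, 4, 2, 5, 6]
  After s3: [1, 3, 2, 4, 5, 6]
  After s4: [1, 3, 2, 5, 4, 6]
Final permutation: [1, 3, 2, 5, 4, 6]

[1, 3, 2, 5, 4, 6]


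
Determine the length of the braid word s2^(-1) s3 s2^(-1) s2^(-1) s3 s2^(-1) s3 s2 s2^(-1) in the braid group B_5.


The word length counts the number of generators (including inverses).
Listing each generator: s2^(-1), s3, s2^(-1), s2^(-1), s3, s2^(-1), s3, s2, s2^(-1)
There are 9 generators in this braid word.

9


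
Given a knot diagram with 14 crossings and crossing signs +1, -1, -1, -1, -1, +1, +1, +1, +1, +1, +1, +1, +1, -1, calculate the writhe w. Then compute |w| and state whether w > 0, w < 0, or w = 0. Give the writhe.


Step 1: Count positive crossings (+1).
Positive crossings: 9
Step 2: Count negative crossings (-1).
Negative crossings: 5
Step 3: Writhe = (positive) - (negative)
w = 9 - 5 = 4
Step 4: |w| = 4, and w is positive

4


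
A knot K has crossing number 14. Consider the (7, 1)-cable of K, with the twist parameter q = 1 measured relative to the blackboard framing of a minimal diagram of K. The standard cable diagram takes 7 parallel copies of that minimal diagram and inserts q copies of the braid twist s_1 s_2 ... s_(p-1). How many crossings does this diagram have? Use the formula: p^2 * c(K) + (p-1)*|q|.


Step 1: Each of the c(K) crossings of the companion diagram becomes p*p = p^2 crossings among the p parallel strands, and each of the |q| twists s_1 s_2 ... s_(p-1) adds (p-1) crossings.
  Crossings = p^2 * c(K) + (p-1)*|q|
Step 2: = 7^2 * 14 + (7-1)*1
Step 3: = 49*14 + 6*1
Step 4: = 686 + 6 = 692

692


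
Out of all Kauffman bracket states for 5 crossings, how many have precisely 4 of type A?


We choose which 4 of 5 crossings get A-smoothings.
C(5, 4) = 5! / (4! * 1!)
= 5

5


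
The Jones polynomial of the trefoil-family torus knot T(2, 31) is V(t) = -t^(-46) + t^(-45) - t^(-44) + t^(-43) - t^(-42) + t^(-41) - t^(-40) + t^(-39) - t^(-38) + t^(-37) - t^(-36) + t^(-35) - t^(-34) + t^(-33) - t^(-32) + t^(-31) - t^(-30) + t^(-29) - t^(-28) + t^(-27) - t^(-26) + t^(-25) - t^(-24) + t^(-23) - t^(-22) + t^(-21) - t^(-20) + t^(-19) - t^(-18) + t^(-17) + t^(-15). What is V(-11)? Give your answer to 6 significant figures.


Substituting t = -11 into V(t) = -t^(-46) + t^(-45) - t^(-44) + t^(-43) - t^(-42) + t^(-41) - t^(-40) + t^(-39) - t^(-38) + t^(-37) - t^(-36) + t^(-35) - t^(-34) + t^(-33) - t^(-32) + t^(-31) - t^(-30) + t^(-29) - t^(-28) + t^(-27) - t^(-26) + t^(-25) - t^(-24) + t^(-23) - t^(-22) + t^(-21) - t^(-20) + t^(-19) - t^(-18) + t^(-17) + t^(-15):
  (-)t^(-46) = -1.2472e-48
  (+)t^(-45) = -1.37192e-47
  (-)t^(-44) = -1.50911e-46
  (+)t^(-43) = -1.66002e-45
  (-)t^(-42) = -1.82603e-44
  (+)t^(-41) = -2.00863e-43
  (-)t^(-40) = -2.20949e-42
  (+)t^(-39) = -2.43044e-41
  (-)t^(-38) = -2.67349e-40
  (+)t^(-37) = -2.94083e-39
  (-)t^(-36) = -3.23492e-38
  (+)t^(-35) = -3.55841e-37
  (-)t^(-34) = -3.91425e-36
  (+)t^(-33) = -4.30568e-35
  (-)t^(-32) = -4.73624e-34
  (+)t^(-31) = -5.20987e-33
  (-)t^(-30) = -5.73086e-32
  (+)t^(-29) = -6.30394e-31
  (-)t^(-28) = -6.93433e-30
  (+)t^(-27) = -7.62777e-29
  (-)t^(-26) = -8.39055e-28
  (+)t^(-25) = -9.2296e-27
  (-)t^(-24) = -1.01526e-25
  (+)t^(-23) = -1.11678e-24
  (-)t^(-22) = -1.22846e-23
  (+)t^(-21) = -1.35131e-22
  (-)t^(-20) = -1.48644e-21
  (+)t^(-19) = -1.63508e-20
  (-)t^(-18) = -1.79859e-19
  (+)t^(-17) = -1.97845e-18
  (+)t^(-15) = -2.39392e-16
Sum = (-1.2472e-48) + (-1.37192e-47) + (-1.50911e-46) + (-1.66002e-45) + (-1.82603e-44) + (-2.00863e-43) + (-2.20949e-42) + (-2.43044e-41) + (-2.67349e-40) + (-2.94083e-39) + (-3.23492e-38) + (-3.55841e-37) + (-3.91425e-36) + (-4.30568e-35) + (-4.73624e-34) + (-5.20987e-33) + (-5.73086e-32) + (-6.30394e-31) + (-6.93433e-30) + (-7.62777e-29) + (-8.39055e-28) + (-9.2296e-27) + (-1.01526e-25) + (-1.11678e-24) + (-1.22846e-23) + (-1.35131e-22) + (-1.48644e-21) + (-1.63508e-20) + (-1.79859e-19) + (-1.97845e-18) + (-2.39392e-16)
= -2.415683407e-16
Rounded to 6 significant figures: -2.41568e-16

-2.41568e-16


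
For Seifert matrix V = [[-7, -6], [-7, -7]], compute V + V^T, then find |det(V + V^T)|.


Step 1: Form V + V^T where V = [[-7, -6], [-7, -7]]
  V^T = [[-7, -7], [-6, -7]]
  V + V^T = [[-14, -13], [-13, -14]]
Step 2: det(V + V^T) = (-14)*(-14) - (-13)*(-13)
  = 196 - 169 = 27
Step 3: Knot determinant = |det(V + V^T)| = |27| = 27

27


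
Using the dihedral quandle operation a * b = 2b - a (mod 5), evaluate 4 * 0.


4 * 0 = 2*0 - 4 mod 5
= 0 - 4 mod 5
= -4 mod 5 = 1

1


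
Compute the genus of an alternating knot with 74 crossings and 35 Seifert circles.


For alternating knots, g = (c - s + 1)/2.
= (74 - 35 + 1)/2
= 40/2 = 20

20


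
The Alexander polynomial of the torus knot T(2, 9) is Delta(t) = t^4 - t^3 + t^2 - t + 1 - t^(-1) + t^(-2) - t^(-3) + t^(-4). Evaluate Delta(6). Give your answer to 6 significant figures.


Substituting t = 6 into Delta(t) = t^4 - t^3 + t^2 - t + 1 - t^(-1) + t^(-2) - t^(-3) + t^(-4):
Term values: (1296) + (-216) + (36) + (-6) + (1) + (-0.166667) + (0.0277778) + (-0.00462963) + (0.000771605)
Sum = 1110.857253
Rounded to 6 significant figures: 1110.86

1110.86


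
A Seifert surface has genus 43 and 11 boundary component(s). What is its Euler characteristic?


chi = 2 - 2g - b
= 2 - 2*43 - 11
= 2 - 86 - 11 = -95

-95


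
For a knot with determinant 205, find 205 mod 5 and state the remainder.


Step 1: A knot is p-colorable if and only if p divides its determinant.
Step 2: Compute 205 mod 5.
205 = 41 * 5 + 0
Step 3: 205 mod 5 = 0
Step 4: The knot is 5-colorable: yes

0


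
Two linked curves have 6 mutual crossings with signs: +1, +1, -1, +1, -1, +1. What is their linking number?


Step 1: Count positive crossings: 4
Step 2: Count negative crossings: 2
Step 3: Sum of signs = 4 - 2 = 2
Step 4: Linking number = sum/2 = 2/2 = 1

1


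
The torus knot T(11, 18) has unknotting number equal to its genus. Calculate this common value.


For a torus knot T(p,q), both the unknotting number and genus equal (p-1)(q-1)/2.
= (11-1)(18-1)/2
= 10*17/2
= 170/2 = 85

85


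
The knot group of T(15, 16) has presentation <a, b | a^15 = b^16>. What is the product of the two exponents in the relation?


The relation is a^15 = b^16.
Product of exponents = 15 * 16
= 240

240


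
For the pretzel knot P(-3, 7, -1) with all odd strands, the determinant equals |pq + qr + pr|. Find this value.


Step 1: Compute pq + qr + pr.
pq = (-3)*7 = -21
qr = 7*(-1) = -7
pr = (-3)*(-1) = 3
pq + qr + pr = -21 + (-7) + 3 = -25
Step 2: Take absolute value.
det(P(-3,7,-1)) = |-25| = 25

25


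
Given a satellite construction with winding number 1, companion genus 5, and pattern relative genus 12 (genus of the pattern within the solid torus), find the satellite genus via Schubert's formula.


Schubert: g(satellite) = g_rel(pattern) + |winding| * g(companion),
where g_rel(pattern) is the genus of the pattern relative to the solid torus.
= 12 + 1 * 5
= 12 + 5 = 17

17


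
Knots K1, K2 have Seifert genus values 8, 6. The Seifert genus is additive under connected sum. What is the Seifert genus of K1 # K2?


The Seifert genus is additive under connected sum.
Seifert genus(K1 # K2) = (8) + (6)
= 14

14


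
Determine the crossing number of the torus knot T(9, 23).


For a torus knot T(p, q) with gcd(p,q)=1,
the crossing number is min(p*(q-1), q*(p-1)).
p*(q-1) = 9*22 = 198
q*(p-1) = 23*8 = 184
min(198, 184) = 184

184


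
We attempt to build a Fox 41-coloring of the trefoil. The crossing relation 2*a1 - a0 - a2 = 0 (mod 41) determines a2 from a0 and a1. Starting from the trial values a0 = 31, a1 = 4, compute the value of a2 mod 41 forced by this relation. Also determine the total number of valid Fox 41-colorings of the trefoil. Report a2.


Step 1: Apply the given crossing relation 2*a1 - a0 - a2 = 0 (mod 41).
  a2 = 2*a1 - a0 mod 41
  a2 = 2*4 - 31 mod 41
  a2 = 8 - 31 mod 41
  a2 = -23 mod 41 = 18
Step 2: The trefoil has determinant 3.
  Number of Fox p-colorings (p prime) is p^2 if p = 3, else p.
  Since 41 does not divide 3, only trivial (constant) colorings exist.
  (So the trial a0 = 31, a1 = 4 with a0 != a1 does NOT extend to a valid coloring of the whole trefoil: the other two crossing relations require 3*(a1 - a0) = 0 (mod 41), which fails.)
  Total colorings = 41
Step 3: a2 = 18, total Fox 41-colorings = 41

18


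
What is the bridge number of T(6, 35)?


The bridge number of T(p,q) is min(p,q).
min(6, 35) = 6

6


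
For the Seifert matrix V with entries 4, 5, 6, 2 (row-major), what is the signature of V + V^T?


Step 1: V + V^T = [[8, 11], [11, 4]]
Step 2: trace = 12, det = -89
Step 3: Discriminant = 12^2 - 4*(-89) = 500
Step 4: Eigenvalues: 17.1803, -5.18034
Step 5: Signature = (# positive eigenvalues) - (# negative eigenvalues) = 0

0


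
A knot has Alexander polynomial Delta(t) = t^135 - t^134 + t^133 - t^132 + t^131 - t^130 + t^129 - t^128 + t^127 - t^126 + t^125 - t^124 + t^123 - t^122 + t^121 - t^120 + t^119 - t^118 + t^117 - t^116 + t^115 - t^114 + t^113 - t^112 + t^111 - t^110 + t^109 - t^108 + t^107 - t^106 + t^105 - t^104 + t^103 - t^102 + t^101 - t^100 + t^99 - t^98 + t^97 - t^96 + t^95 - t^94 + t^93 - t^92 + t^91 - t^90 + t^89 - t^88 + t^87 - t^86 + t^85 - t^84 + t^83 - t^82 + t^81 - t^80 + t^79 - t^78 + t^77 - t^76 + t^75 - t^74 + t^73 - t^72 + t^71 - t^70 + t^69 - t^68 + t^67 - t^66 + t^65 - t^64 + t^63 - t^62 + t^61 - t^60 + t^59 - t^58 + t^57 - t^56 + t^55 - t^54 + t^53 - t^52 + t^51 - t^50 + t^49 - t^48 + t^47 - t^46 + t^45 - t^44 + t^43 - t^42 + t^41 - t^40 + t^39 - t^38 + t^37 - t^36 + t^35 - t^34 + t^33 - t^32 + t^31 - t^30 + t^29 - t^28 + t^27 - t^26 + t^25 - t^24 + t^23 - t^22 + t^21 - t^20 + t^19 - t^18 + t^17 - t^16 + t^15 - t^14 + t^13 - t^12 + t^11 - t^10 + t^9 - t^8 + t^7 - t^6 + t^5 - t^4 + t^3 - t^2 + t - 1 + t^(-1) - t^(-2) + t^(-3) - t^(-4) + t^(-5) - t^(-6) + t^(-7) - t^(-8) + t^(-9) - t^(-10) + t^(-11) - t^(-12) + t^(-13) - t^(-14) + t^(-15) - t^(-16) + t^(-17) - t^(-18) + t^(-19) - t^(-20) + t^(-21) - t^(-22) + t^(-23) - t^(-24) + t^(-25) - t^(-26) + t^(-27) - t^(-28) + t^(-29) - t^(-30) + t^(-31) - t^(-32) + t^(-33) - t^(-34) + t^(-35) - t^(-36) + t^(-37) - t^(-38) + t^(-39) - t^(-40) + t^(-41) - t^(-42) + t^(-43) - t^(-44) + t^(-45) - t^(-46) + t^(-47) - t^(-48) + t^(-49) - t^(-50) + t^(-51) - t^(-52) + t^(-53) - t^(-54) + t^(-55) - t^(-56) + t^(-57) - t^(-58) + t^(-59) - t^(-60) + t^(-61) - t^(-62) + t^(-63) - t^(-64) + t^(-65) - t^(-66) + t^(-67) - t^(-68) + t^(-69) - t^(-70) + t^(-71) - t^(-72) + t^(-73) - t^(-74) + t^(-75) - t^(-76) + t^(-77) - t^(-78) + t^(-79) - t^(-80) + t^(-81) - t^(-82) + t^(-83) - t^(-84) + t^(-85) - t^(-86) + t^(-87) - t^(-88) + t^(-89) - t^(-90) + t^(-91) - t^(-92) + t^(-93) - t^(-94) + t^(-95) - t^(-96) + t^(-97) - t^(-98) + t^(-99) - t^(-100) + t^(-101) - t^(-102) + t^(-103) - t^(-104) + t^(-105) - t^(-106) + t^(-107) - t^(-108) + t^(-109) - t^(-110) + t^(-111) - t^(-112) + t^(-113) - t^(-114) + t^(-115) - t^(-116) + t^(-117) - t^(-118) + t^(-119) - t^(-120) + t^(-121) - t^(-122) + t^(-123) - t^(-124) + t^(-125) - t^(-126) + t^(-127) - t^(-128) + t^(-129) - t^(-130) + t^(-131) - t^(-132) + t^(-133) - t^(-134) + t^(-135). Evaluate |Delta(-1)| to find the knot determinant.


Step 1: The polynomial has 271 terms with alternating signs, exponents from 135 down to -135.
Step 2: Substitute t = -1. The i-th term has coefficient (-1)^i and exponent (m-i),
  so its value is (-1)^i * (-1)^(m-i) = (-1)^m = -1 for every i.
Step 3: All 271 terms equal -1, so Delta(-1) = 271 * (-1) = -271
Step 4: |Delta(-1)| = 271

271


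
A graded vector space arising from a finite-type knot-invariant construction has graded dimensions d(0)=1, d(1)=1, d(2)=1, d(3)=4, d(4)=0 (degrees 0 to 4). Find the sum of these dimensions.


Total dimension = d(0) + d(1) + ... + d(4)
= 1 + 1 + 1 + 4 + 0
= 7

7


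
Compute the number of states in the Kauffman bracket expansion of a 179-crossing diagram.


Each crossing contributes 2 choices (A-smoothing or B-smoothing).
Total states = 2^179 = 766247770432944429179173513575154591809369561091801088

766247770432944429179173513575154591809369561091801088


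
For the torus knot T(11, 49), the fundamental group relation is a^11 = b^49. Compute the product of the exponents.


The relation is a^11 = b^49.
Product of exponents = 11 * 49
= 539

539


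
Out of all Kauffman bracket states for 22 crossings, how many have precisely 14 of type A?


We choose which 14 of 22 crossings get A-smoothings.
C(22, 14) = 22! / (14! * 8!)
= 319770

319770


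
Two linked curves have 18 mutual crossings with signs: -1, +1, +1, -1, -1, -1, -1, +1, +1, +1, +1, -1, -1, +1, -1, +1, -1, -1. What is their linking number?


Step 1: Count positive crossings: 8
Step 2: Count negative crossings: 10
Step 3: Sum of signs = 8 - 10 = -2
Step 4: Linking number = sum/2 = -2/2 = -1

-1


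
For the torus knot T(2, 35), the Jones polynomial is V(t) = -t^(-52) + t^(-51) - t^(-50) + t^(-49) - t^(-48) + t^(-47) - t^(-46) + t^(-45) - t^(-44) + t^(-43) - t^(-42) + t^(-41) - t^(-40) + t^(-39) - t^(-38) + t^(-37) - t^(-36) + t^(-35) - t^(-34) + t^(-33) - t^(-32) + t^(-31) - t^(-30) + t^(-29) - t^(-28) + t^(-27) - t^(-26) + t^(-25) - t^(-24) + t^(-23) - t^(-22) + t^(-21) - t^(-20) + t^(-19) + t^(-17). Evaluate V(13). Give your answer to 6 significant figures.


Substituting t = 13 into V(t) = -t^(-52) + t^(-51) - t^(-50) + t^(-49) - t^(-48) + t^(-47) - t^(-46) + t^(-45) - t^(-44) + t^(-43) - t^(-42) + t^(-41) - t^(-40) + t^(-39) - t^(-38) + t^(-37) - t^(-36) + t^(-35) - t^(-34) + t^(-33) - t^(-32) + t^(-31) - t^(-30) + t^(-29) - t^(-28) + t^(-27) - t^(-26) + t^(-25) - t^(-24) + t^(-23) - t^(-22) + t^(-21) - t^(-20) + t^(-19) + t^(-17):
  (-)t^(-52) = -1.18835e-58
  (+)t^(-51) = 1.54486e-57
  (-)t^(-50) = -2.00832e-56
  (+)t^(-49) = 2.61081e-55
  (-)t^(-48) = -3.39406e-54
  (+)t^(-47) = 4.41227e-53
  (-)t^(-46) = -5.73596e-52
  (+)t^(-45) = 7.45674e-51
  (-)t^(-44) = -9.69377e-50
  (+)t^(-43) = 1.26019e-48
  (-)t^(-42) = -1.63825e-47
  (+)t^(-41) = 2.12972e-46
  (-)t^(-40) = -2.76864e-45
  (+)t^(-39) = 3.59923e-44
  (-)t^(-38) = -4.679e-43
  (+)t^(-37) = 6.08269e-42
  (-)t^(-36) = -7.9075e-41
  (+)t^(-35) = 1.02798e-39
  (-)t^(-34) = -1.33637e-38
  (+)t^(-33) = 1.73728e-37
  (-)t^(-32) = -2.25846e-36
  (+)t^(-31) = 2.936e-35
  (-)t^(-30) = -3.8168e-34
  (+)t^(-29) = 4.96184e-33
  (-)t^(-28) = -6.45039e-32
  (+)t^(-27) = 8.38551e-31
  (-)t^(-26) = -1.09012e-29
  (+)t^(-25) = 1.41715e-28
  (-)t^(-24) = -1.8423e-27
  (+)t^(-23) = 2.39499e-26
  (-)t^(-22) = -3.11348e-25
  (+)t^(-21) = 4.04753e-24
  (-)t^(-20) = -5.26178e-23
  (+)t^(-19) = 6.84032e-22
  (+)t^(-17) = 1.15601e-19
Sum = (-1.18835e-58) + (1.54486e-57) + (-2.00832e-56) + (2.61081e-55) + (-3.39406e-54) + (4.41227e-53) + (-5.73596e-52) + (7.45674e-51) + (-9.69377e-50) + (1.26019e-48) + (-1.63825e-47) + (2.12972e-46) + (-2.76864e-45) + (3.59923e-44) + (-4.679e-43) + (6.08269e-42) + (-7.9075e-41) + (1.02798e-39) + (-1.33637e-38) + (1.73728e-37) + (-2.25846e-36) + (2.936e-35) + (-3.8168e-34) + (4.96184e-33) + (-6.45039e-32) + (8.38551e-31) + (-1.09012e-29) + (1.41715e-28) + (-1.8423e-27) + (2.39499e-26) + (-3.11348e-25) + (4.04753e-24) + (-5.26178e-23) + (6.84032e-22) + (1.15601e-19)
= 1.162365503e-19
Rounded to 6 significant figures: 1.16237e-19

1.16237e-19


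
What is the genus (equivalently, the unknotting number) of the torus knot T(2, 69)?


For a torus knot T(p,q), both the unknotting number and genus equal (p-1)(q-1)/2.
= (2-1)(69-1)/2
= 1*68/2
= 68/2 = 34

34


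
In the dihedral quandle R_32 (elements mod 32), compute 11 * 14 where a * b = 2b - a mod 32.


11 * 14 = 2*14 - 11 mod 32
= 28 - 11 mod 32
= 17 mod 32 = 17

17


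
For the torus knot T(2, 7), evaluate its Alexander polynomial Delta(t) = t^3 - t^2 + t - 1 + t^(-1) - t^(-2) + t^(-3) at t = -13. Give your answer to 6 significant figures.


Substituting t = -13 into Delta(t) = t^3 - t^2 + t - 1 + t^(-1) - t^(-2) + t^(-3):
Term values: (-2197) + (-169) + (-13) + (-1) + (-0.0769231) + (-0.00591716) + (-0.000455166)
Sum = -2380.083295
Rounded to 6 significant figures: -2380.08

-2380.08


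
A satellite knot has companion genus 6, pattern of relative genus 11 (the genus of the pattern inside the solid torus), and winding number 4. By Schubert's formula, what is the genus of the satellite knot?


Schubert: g(satellite) = g_rel(pattern) + |winding| * g(companion),
where g_rel(pattern) is the genus of the pattern relative to the solid torus.
= 11 + 4 * 6
= 11 + 24 = 35

35


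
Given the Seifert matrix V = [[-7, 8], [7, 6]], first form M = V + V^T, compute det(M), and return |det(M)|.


Step 1: Form V + V^T where V = [[-7, 8], [7, 6]]
  V^T = [[-7, 7], [8, 6]]
  V + V^T = [[-14, 15], [15, 12]]
Step 2: det(V + V^T) = (-14)*12 - 15*15
  = -168 - 225 = -393
Step 3: Knot determinant = |det(V + V^T)| = |-393| = 393

393


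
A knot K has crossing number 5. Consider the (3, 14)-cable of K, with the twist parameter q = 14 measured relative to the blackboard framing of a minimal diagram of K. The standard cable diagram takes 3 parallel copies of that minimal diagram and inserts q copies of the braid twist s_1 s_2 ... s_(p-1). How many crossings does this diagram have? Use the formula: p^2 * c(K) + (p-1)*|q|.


Step 1: Each of the c(K) crossings of the companion diagram becomes p*p = p^2 crossings among the p parallel strands, and each of the |q| twists s_1 s_2 ... s_(p-1) adds (p-1) crossings.
  Crossings = p^2 * c(K) + (p-1)*|q|
Step 2: = 3^2 * 5 + (3-1)*14
Step 3: = 9*5 + 2*14
Step 4: = 45 + 28 = 73

73


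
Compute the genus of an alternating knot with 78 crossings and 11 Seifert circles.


For alternating knots, g = (c - s + 1)/2.
= (78 - 11 + 1)/2
= 68/2 = 34

34


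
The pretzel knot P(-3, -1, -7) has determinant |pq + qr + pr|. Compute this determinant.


Step 1: Compute pq + qr + pr.
pq = (-3)*(-1) = 3
qr = (-1)*(-7) = 7
pr = (-3)*(-7) = 21
pq + qr + pr = 3 + 7 + 21 = 31
Step 2: Take absolute value.
det(P(-3,-1,-7)) = |31| = 31

31


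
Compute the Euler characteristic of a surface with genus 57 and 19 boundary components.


chi = 2 - 2g - b
= 2 - 2*57 - 19
= 2 - 114 - 19 = -131

-131


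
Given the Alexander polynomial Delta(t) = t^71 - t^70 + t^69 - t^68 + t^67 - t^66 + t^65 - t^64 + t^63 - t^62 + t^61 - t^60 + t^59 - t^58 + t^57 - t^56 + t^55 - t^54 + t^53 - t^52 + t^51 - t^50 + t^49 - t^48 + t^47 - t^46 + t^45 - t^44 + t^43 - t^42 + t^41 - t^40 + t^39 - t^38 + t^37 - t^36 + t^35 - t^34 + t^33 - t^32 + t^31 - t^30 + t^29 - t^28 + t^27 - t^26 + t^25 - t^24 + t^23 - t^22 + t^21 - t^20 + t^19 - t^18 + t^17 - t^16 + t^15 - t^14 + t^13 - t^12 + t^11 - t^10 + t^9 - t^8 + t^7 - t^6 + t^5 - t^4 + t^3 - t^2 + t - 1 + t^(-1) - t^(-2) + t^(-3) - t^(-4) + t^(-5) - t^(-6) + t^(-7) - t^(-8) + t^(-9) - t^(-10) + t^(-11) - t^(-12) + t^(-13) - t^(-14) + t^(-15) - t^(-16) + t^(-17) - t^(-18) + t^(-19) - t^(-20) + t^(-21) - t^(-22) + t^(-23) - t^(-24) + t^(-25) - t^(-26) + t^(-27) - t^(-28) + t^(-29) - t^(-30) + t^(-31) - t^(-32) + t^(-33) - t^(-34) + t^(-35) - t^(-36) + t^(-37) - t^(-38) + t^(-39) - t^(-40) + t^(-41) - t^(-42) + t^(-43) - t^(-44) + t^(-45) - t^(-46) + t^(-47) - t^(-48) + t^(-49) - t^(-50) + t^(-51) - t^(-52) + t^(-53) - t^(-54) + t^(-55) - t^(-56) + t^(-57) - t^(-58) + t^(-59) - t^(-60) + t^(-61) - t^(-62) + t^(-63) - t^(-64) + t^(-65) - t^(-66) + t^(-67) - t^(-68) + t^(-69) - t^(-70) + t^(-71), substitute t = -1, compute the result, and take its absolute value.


Step 1: The polynomial has 143 terms with alternating signs, exponents from 71 down to -71.
Step 2: Substitute t = -1. The i-th term has coefficient (-1)^i and exponent (m-i),
  so its value is (-1)^i * (-1)^(m-i) = (-1)^m = -1 for every i.
Step 3: All 143 terms equal -1, so Delta(-1) = 143 * (-1) = -143
Step 4: |Delta(-1)| = 143

143


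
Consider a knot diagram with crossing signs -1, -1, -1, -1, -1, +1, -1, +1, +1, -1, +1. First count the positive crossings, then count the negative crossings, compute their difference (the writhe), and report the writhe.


Step 1: Count positive crossings (+1).
Positive crossings: 4
Step 2: Count negative crossings (-1).
Negative crossings: 7
Step 3: Writhe = (positive) - (negative)
w = 4 - 7 = -3
Step 4: |w| = 3, and w is negative

-3


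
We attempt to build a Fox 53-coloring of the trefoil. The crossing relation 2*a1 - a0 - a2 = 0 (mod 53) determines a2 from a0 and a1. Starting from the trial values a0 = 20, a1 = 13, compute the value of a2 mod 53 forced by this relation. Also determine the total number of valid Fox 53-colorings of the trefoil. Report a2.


Step 1: Apply the given crossing relation 2*a1 - a0 - a2 = 0 (mod 53).
  a2 = 2*a1 - a0 mod 53
  a2 = 2*13 - 20 mod 53
  a2 = 26 - 20 mod 53
  a2 = 6 mod 53 = 6
Step 2: The trefoil has determinant 3.
  Number of Fox p-colorings (p prime) is p^2 if p = 3, else p.
  Since 53 does not divide 3, only trivial (constant) colorings exist.
  (So the trial a0 = 20, a1 = 13 with a0 != a1 does NOT extend to a valid coloring of the whole trefoil: the other two crossing relations require 3*(a1 - a0) = 0 (mod 53), which fails.)
  Total colorings = 53
Step 3: a2 = 6, total Fox 53-colorings = 53

6


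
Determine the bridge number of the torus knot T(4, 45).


The bridge number of T(p,q) is min(p,q).
min(4, 45) = 4

4


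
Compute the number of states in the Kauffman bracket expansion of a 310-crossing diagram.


Each crossing contributes 2 choices (A-smoothing or B-smoothing).
Total states = 2^310 = 2085924839766513752338888384931203236916703635113918720651407820138886450957656787131798913024

2085924839766513752338888384931203236916703635113918720651407820138886450957656787131798913024


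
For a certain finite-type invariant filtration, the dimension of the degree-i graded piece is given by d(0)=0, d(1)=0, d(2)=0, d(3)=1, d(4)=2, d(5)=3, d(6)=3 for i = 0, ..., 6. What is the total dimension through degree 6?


Total dimension = d(0) + d(1) + ... + d(6)
= 0 + 0 + 0 + 1 + 2 + 3 + 3
= 9

9


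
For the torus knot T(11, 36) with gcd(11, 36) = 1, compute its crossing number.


For a torus knot T(p, q) with gcd(p,q)=1,
the crossing number is min(p*(q-1), q*(p-1)).
p*(q-1) = 11*35 = 385
q*(p-1) = 36*10 = 360
min(385, 360) = 360

360


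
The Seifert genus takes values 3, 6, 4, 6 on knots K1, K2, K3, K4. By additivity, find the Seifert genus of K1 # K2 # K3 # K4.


The Seifert genus is additive under connected sum.
Seifert genus(K1 # K2 # K3 # K4) = (3) + (6) + (4) + (6)
= 19

19


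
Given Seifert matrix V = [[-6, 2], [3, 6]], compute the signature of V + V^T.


Step 1: V + V^T = [[-12, 5], [5, 12]]
Step 2: trace = 0, det = -169
Step 3: Discriminant = 0^2 - 4*(-169) = 676
Step 4: Eigenvalues: 13, -13
Step 5: Signature = (# positive eigenvalues) - (# negative eigenvalues) = 0

0


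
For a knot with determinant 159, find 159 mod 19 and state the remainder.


Step 1: A knot is p-colorable if and only if p divides its determinant.
Step 2: Compute 159 mod 19.
159 = 8 * 19 + 7
Step 3: 159 mod 19 = 7
Step 4: The knot is 19-colorable: no

7


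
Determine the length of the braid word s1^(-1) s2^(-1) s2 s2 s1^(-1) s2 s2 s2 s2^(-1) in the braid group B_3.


The word length counts the number of generators (including inverses).
Listing each generator: s1^(-1), s2^(-1), s2, s2, s1^(-1), s2, s2, s2, s2^(-1)
There are 9 generators in this braid word.

9


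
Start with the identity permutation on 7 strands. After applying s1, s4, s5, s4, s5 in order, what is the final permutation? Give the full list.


Starting with identity [1, 2, 3, 4, 5, 6, 7].
Apply generators in sequence:
  After s1: [2, 1, 3, 4, 5, 6, 7]
  After s4: [2, 1, 3, 5, 4, 6, 7]
  After s5: [2, 1, 3, 5, 6, 4, 7]
  After s4: [2, 1, 3, 6, 5, 4, 7]
  After s5: [2, 1, 3, 6, 4, 5, 7]
Final permutation: [2, 1, 3, 6, 4, 5, 7]

[2, 1, 3, 6, 4, 5, 7]


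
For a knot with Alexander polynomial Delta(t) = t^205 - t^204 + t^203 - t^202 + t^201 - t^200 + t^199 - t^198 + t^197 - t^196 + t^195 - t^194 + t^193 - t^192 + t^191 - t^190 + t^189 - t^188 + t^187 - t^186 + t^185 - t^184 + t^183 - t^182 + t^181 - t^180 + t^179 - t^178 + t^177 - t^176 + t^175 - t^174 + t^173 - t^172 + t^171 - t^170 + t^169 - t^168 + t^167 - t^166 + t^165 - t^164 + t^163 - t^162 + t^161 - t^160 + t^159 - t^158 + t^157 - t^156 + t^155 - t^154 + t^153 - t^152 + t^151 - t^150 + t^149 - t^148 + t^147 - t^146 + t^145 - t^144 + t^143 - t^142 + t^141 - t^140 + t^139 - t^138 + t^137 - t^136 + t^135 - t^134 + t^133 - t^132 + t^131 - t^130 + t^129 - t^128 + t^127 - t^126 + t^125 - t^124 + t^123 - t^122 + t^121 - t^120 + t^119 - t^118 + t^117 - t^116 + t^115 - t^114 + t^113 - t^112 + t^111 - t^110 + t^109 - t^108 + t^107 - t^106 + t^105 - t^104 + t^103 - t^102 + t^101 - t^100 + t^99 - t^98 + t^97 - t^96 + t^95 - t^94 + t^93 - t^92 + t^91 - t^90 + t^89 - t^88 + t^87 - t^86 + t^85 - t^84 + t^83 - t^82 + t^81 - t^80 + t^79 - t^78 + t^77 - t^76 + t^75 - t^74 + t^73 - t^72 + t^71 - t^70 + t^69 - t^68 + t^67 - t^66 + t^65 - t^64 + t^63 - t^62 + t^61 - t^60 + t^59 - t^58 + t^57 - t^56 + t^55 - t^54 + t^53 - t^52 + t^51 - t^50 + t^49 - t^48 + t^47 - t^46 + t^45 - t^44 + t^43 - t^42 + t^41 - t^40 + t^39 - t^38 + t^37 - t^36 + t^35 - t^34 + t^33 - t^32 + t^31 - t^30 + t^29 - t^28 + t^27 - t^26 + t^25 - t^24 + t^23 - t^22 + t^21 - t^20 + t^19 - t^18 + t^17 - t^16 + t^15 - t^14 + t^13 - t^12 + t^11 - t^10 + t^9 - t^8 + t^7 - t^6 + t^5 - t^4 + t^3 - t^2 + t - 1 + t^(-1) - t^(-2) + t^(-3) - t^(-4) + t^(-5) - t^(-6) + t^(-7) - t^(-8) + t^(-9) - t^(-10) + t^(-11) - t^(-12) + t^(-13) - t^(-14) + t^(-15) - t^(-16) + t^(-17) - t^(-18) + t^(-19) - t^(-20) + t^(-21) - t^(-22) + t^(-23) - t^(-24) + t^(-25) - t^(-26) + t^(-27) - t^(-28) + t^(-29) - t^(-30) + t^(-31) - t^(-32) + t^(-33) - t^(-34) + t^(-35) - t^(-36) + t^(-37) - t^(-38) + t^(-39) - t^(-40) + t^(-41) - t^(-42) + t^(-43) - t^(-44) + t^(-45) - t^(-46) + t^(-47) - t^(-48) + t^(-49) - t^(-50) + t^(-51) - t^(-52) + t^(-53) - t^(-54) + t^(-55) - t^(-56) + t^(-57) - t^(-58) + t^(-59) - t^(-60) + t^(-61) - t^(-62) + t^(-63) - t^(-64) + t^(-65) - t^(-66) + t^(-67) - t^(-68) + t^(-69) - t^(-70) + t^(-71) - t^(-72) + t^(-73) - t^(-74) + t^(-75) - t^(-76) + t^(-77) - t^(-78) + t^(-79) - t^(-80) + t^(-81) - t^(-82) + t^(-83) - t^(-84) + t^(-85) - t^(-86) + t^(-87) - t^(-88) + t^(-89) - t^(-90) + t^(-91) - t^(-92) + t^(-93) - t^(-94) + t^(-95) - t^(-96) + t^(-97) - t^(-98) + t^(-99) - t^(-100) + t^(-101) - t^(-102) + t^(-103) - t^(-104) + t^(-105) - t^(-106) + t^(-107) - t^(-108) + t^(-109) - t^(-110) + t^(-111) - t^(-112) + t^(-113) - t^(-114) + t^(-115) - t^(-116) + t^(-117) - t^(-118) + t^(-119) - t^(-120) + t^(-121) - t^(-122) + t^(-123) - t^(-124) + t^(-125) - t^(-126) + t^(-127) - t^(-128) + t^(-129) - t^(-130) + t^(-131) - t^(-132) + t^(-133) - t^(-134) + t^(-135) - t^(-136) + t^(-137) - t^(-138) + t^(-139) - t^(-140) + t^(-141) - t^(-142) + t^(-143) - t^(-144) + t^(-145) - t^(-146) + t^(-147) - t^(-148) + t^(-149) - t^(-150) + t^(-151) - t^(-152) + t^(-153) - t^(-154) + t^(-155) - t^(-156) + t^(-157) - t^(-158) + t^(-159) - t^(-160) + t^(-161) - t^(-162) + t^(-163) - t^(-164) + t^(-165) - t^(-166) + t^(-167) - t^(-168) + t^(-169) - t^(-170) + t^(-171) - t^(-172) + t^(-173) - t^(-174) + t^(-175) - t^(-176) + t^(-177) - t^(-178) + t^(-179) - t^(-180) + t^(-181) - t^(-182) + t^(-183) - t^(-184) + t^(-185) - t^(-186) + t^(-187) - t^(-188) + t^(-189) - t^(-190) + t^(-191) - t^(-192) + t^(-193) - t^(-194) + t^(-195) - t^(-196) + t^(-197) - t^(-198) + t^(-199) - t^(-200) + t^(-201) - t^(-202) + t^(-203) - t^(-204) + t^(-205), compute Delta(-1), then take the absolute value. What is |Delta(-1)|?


Step 1: The polynomial has 411 terms with alternating signs, exponents from 205 down to -205.
Step 2: Substitute t = -1. The i-th term has coefficient (-1)^i and exponent (m-i),
  so its value is (-1)^i * (-1)^(m-i) = (-1)^m = -1 for every i.
Step 3: All 411 terms equal -1, so Delta(-1) = 411 * (-1) = -411
Step 4: |Delta(-1)| = 411

411


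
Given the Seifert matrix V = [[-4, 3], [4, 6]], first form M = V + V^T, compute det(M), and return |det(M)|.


Step 1: Form V + V^T where V = [[-4, 3], [4, 6]]
  V^T = [[-4, 4], [3, 6]]
  V + V^T = [[-8, 7], [7, 12]]
Step 2: det(V + V^T) = (-8)*12 - 7*7
  = -96 - 49 = -145
Step 3: Knot determinant = |det(V + V^T)| = |-145| = 145

145


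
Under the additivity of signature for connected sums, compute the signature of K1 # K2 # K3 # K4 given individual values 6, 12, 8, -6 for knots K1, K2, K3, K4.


The signature is additive under connected sum.
signature(K1 # K2 # K3 # K4) = (6) + (12) + (8) + (-6)
= 20

20


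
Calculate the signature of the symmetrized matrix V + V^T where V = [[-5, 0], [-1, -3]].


Step 1: V + V^T = [[-10, -1], [-1, -6]]
Step 2: trace = -16, det = 59
Step 3: Discriminant = (-16)^2 - 4*59 = 20
Step 4: Eigenvalues: -5.76393, -10.2361
Step 5: Signature = (# positive eigenvalues) - (# negative eigenvalues) = -2

-2


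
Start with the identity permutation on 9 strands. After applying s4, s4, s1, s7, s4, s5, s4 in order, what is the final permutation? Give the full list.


Starting with identity [1, 2, 3, 4, 5, 6, 7, 8, 9].
Apply generators in sequence:
  After s4: [1, 2, 3, 5, 4, 6, 7, 8, 9]
  After s4: [1, 2, 3, 4, 5, 6, 7, 8, 9]
  After s1: [2, 1, 3, 4, 5, 6, 7, 8, 9]
  After s7: [2, 1, 3, 4, 5, 6, 8, 7, 9]
  After s4: [2, 1, 3, 5, 4, 6, 8, 7, 9]
  After s5: [2, 1, 3, 5, 6, 4, 8, 7, 9]
  After s4: [2, 1, 3, 6, 5, 4, 8, 7, 9]
Final permutation: [2, 1, 3, 6, 5, 4, 8, 7, 9]

[2, 1, 3, 6, 5, 4, 8, 7, 9]
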